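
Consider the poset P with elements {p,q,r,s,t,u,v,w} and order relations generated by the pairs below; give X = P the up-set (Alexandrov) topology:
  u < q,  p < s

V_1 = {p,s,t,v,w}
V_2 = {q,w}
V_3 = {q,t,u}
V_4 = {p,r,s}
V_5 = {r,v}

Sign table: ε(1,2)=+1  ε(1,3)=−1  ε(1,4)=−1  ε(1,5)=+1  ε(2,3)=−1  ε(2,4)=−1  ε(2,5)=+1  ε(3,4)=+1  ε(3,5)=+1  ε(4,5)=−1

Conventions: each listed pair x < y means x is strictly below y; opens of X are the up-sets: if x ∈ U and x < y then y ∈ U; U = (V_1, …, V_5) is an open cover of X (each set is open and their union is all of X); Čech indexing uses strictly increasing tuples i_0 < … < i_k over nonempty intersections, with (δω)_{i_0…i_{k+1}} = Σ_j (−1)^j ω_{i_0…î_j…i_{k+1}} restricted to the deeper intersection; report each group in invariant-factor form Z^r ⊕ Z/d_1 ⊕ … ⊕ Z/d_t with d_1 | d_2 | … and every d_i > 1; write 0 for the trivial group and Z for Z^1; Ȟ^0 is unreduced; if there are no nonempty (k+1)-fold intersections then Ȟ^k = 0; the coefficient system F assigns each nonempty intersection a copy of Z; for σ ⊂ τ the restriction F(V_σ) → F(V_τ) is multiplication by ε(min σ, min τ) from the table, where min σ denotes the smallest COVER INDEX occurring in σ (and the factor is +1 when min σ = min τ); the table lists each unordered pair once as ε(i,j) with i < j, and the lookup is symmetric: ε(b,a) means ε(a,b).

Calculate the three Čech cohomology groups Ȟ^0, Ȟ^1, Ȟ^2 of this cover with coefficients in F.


Ȟ^0(U;F) ≅ Z, Ȟ^1(U;F) ≅ Z^2 and Ȟ^2(U;F) ≅ 0

intersection data:
  V12={w} V13={t} V14={p,s} V15={v} V23={q} V45={r}
C dims 5,6; δ0: rk 4, SNF 1^4
Ȟ^0 = (5 − 4) − 0 = 1, so Ȟ^0 ≅ Z
Ȟ^1 = (6 − 0) − 4 = 2, so Ȟ^1 ≅ Z^2
Ȟ^2 = (0 − 0) − 0 = 0, so Ȟ^2 ≅ 0


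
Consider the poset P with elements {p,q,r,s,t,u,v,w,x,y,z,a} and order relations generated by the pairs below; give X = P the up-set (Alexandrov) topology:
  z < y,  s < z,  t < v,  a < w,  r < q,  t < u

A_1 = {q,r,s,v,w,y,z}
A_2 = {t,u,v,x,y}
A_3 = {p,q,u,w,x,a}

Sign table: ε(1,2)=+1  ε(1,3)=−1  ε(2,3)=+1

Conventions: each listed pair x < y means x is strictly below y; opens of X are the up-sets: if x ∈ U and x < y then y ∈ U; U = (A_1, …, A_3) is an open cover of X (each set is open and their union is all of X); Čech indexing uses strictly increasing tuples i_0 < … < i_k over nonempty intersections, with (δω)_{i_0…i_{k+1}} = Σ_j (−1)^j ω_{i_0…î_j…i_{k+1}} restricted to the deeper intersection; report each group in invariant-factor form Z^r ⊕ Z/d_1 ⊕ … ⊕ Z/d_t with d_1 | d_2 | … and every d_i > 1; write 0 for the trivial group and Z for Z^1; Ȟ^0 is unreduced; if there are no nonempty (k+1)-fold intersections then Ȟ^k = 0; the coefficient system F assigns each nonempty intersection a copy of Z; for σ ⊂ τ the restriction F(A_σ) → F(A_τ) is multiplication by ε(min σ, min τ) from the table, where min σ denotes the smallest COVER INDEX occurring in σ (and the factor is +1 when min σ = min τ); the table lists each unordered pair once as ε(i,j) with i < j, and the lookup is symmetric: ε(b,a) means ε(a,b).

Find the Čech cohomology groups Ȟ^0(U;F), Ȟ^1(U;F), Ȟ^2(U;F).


Ȟ^0(U;F) ≅ 0; Ȟ^1(U;F) ≅ Z/2; Ȟ^2(U;F) ≅ 0

nerve simplices:
  A12={v,y} A13={q,w} A23={u,x}
C dims 3,3; δ0: rk 3, SNF 1^2·2
degree 0: 3−3−0 = 0 → Ȟ^0 ≅ 0
degree 1: 3−0−3 = 0 plus torsion [2] → Ȟ^1 ≅ Z/2
degree 2: 0−0−0 = 0 → Ȟ^2 ≅ 0


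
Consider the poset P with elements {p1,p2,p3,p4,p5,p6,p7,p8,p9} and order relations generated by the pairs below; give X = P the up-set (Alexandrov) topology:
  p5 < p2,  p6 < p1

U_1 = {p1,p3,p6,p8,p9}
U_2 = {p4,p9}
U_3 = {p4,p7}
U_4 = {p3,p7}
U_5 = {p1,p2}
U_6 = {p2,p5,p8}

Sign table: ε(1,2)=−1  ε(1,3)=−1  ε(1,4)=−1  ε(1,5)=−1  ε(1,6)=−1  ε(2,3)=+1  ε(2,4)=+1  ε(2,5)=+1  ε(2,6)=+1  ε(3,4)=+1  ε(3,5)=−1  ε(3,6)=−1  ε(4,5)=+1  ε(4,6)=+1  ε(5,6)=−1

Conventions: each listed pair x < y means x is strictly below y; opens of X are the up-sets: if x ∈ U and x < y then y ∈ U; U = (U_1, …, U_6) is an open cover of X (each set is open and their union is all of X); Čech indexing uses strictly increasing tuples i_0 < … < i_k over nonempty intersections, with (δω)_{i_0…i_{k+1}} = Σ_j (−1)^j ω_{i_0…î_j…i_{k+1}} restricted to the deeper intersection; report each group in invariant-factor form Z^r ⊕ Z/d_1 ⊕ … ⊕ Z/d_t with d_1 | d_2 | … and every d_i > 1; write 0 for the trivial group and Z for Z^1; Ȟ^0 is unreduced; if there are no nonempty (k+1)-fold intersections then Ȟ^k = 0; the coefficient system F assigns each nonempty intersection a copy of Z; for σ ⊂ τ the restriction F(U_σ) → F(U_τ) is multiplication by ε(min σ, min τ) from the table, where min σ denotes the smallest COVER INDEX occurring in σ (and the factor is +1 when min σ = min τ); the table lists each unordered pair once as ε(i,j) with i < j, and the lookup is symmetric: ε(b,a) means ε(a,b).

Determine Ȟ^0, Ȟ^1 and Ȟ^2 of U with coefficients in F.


intersection data:
  U12={p9} U14={p3} U15={p1} U16={p8} U23={p4} U34={p7} U56={p2}
C dims 6,7; δ0: rk 6, SNF 1^5·2
Ȟ^0 = (6 − 6) − 0 = 0, so Ȟ^0 ≅ 0
Ȟ^1 = (7 − 0) − 6 = 1 plus torsion [2], so Ȟ^1 ≅ Z ⊕ Z/2
Ȟ^2 = (0 − 0) − 0 = 0, so Ȟ^2 ≅ 0

Ȟ^0(U;F) ≅ 0, Ȟ^1(U;F) ≅ Z ⊕ Z/2, Ȟ^2(U;F) ≅ 0


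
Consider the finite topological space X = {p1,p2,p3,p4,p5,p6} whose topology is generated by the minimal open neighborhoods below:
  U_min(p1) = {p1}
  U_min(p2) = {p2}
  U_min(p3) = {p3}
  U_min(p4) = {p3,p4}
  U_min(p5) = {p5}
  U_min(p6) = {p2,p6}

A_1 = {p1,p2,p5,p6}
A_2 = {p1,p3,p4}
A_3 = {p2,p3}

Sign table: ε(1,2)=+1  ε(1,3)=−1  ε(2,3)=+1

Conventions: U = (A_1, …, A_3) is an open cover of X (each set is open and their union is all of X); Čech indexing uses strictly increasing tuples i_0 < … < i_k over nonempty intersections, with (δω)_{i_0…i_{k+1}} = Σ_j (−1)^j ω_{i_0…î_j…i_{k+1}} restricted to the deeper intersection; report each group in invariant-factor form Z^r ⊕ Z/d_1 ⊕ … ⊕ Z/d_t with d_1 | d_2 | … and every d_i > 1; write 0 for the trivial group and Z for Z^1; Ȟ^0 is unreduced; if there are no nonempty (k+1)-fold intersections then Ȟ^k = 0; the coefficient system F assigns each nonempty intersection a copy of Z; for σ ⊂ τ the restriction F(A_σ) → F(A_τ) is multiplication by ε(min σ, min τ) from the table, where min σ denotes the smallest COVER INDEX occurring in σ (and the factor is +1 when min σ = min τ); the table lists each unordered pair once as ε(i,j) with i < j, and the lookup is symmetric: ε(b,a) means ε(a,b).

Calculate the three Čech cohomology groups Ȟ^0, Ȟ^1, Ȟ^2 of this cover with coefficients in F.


nerve simplices:
  A12={p1} A13={p2} A23={p3}
C dims 3,3; δ0: rk 3, SNF 1^2·2
degree 0: 3−3−0 = 0 → Ȟ^0 ≅ 0
degree 1: 3−0−3 = 0 plus torsion [2] → Ȟ^1 ≅ Z/2
degree 2: 0−0−0 = 0 → Ȟ^2 ≅ 0

Ȟ^0(U;F) ≅ 0, Ȟ^1(U;F) ≅ Z/2 and Ȟ^2(U;F) ≅ 0


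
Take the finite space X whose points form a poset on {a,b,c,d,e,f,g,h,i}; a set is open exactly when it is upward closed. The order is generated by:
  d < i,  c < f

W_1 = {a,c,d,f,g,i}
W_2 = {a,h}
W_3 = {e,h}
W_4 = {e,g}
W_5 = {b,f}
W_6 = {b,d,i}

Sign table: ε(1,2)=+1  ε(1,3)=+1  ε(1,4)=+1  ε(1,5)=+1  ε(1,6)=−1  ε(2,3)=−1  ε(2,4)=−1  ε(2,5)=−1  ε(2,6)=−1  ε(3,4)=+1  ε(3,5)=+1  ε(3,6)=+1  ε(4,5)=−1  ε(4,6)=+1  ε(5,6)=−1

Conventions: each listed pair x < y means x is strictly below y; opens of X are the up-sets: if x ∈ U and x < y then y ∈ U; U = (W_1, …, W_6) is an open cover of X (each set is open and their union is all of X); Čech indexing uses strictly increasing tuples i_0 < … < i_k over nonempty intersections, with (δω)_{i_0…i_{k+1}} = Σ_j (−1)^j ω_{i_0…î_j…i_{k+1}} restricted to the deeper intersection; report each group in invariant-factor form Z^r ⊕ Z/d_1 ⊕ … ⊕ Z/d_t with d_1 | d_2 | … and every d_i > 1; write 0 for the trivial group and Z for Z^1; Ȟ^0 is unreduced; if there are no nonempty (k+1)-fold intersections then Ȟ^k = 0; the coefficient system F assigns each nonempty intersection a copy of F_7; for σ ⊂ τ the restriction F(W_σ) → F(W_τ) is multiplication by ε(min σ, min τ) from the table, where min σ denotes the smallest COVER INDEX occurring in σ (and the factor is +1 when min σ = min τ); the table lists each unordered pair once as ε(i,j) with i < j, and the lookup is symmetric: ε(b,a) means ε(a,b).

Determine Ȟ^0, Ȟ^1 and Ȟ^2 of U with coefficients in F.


nerve of the cover:
  W12={a} W14={g} W15={f} W16={d,i} W23={h} W34={e} W56={b}
C dims 6,7; δ0: rk_F7 6
Ȟ^0 = (6 − 6) − 0 = 0, so Ȟ^0 ≅ 0
Ȟ^1 = (7 − 0) − 6 = 1, so Ȟ^1 ≅ Z/7
Ȟ^2 = (0 − 0) − 0 = 0, so Ȟ^2 ≅ 0

Ȟ^0 ≅ 0,  Ȟ^1 ≅ Z/7,  Ȟ^2 ≅ 0


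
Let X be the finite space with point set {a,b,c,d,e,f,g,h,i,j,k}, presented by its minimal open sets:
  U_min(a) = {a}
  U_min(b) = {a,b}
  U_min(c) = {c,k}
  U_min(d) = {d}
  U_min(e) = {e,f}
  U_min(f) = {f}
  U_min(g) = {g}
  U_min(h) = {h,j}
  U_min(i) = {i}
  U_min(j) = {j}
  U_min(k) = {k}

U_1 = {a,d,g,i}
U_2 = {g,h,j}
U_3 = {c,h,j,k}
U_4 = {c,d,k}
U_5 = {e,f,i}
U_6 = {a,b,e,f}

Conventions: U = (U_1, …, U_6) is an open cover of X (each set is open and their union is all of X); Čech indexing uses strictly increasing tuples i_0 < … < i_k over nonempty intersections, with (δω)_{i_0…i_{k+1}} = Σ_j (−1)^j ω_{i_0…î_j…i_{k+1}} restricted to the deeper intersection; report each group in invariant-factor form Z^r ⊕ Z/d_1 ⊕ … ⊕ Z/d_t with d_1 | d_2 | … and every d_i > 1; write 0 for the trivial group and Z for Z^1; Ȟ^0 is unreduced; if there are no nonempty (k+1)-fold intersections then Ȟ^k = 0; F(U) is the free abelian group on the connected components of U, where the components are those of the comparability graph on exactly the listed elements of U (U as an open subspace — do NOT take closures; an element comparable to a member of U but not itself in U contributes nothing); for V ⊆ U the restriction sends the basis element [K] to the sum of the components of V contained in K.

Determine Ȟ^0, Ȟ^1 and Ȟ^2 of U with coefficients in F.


Ȟ^0(U;F) ≅ Z^7,  Ȟ^1(U;F) ≅ 0,  Ȟ^2(U;F) ≅ 0

nonempty overlaps:
  U12={g} U14={d} U15={i} U16={a} U23={h,j} U34={c,k} U56={e,f}
components per intersection:
  U1: {a} {d} {g} {i}
  U2: {g} {h,j}
  U3: {c,k} {h,j}
  U4: {c,k} {d}
  U5: {e,f} {i}
  U6: {a,b} {e,f}
  U12: {g}
  U14: {d}
  U15: {i}
  U16: {a}
  U23: {h,j}
  U34: {c,k}
  U56: {e,f}
C dims 14,7; δ0: rk 7, SNF 1^7
degree 0: 14−7−0 = 7 → Ȟ^0 ≅ Z^7
degree 1: 7−0−7 = 0 → Ȟ^1 ≅ 0
degree 2: 0−0−0 = 0 → Ȟ^2 ≅ 0


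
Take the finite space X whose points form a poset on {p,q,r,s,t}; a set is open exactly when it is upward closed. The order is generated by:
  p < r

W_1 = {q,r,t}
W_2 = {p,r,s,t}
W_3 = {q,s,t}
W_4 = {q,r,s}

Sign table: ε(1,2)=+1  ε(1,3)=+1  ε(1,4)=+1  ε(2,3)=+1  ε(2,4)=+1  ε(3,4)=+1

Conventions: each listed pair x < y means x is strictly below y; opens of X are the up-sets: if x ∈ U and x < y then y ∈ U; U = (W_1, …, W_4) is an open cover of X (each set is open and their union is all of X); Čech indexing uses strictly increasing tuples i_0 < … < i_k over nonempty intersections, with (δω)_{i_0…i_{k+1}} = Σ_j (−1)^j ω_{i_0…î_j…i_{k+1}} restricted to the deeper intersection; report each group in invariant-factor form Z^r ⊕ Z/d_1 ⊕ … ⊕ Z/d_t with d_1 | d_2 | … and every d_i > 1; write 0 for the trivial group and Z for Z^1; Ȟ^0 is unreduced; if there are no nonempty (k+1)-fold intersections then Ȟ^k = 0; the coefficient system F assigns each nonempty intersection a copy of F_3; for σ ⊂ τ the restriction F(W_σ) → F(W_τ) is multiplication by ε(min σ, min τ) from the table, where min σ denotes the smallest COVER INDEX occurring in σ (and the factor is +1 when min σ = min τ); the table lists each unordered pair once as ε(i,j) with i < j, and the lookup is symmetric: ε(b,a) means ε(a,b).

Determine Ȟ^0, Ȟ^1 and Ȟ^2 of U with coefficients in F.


Ȟ^0(U;F) ≅ Z/3, Ȟ^1(U;F) ≅ 0 and Ȟ^2(U;F) ≅ Z/3

nonempty intersections:
  W12={r,t} W13={q,t} W14={q,r} W23={s,t} W24={r,s} W34={q,s}
  W123={t} W124={r} W134={q} W234={s}
C dims 4,6,4; δ0: rk_F3 3; δ1: rk_F3 3
Ȟ^0: (4−3)−0=1 ⇒ Z/3
Ȟ^1: (6−3)−3=0 ⇒ 0
Ȟ^2: (4−0)−3=1 ⇒ Z/3


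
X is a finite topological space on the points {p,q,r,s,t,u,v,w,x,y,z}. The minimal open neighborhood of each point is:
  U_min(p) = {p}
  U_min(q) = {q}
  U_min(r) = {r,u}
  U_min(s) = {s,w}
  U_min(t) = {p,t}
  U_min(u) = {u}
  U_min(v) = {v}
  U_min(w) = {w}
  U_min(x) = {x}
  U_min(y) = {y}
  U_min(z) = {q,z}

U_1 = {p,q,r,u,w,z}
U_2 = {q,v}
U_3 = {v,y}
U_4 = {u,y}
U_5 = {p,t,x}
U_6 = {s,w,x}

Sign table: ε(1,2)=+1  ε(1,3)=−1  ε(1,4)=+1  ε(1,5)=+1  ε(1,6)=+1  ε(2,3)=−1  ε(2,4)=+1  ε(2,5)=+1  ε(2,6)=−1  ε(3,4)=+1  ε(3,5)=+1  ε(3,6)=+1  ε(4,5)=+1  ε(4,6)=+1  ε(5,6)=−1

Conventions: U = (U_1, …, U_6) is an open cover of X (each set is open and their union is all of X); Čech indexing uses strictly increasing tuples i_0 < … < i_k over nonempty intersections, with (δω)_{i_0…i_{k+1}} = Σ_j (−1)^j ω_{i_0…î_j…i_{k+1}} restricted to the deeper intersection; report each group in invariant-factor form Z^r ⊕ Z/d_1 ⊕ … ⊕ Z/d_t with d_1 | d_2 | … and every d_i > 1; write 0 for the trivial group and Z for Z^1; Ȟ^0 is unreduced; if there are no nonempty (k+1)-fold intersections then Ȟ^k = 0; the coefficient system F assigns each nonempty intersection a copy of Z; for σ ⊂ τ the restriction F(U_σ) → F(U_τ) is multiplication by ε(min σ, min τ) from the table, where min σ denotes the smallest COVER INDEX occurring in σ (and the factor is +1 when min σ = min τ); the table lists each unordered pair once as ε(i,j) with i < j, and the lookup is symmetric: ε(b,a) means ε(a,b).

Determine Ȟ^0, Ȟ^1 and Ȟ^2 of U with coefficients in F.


Ȟ^0(U;F) ≅ 0, Ȟ^1(U;F) ≅ Z ⊕ Z/2, Ȟ^2(U;F) ≅ 0

cover nerve:
  U12={q} U14={u} U15={p} U16={w} U23={v} U34={y} U56={x}
C dims 6,7; δ0: rk 6, SNF 1^5·2
Ȟ^0: (6−6)−0=0 ⇒ 0
Ȟ^1: (7−0)−6=1 plus torsion [2] ⇒ Z ⊕ Z/2
Ȟ^2: (0−0)−0=0 ⇒ 0


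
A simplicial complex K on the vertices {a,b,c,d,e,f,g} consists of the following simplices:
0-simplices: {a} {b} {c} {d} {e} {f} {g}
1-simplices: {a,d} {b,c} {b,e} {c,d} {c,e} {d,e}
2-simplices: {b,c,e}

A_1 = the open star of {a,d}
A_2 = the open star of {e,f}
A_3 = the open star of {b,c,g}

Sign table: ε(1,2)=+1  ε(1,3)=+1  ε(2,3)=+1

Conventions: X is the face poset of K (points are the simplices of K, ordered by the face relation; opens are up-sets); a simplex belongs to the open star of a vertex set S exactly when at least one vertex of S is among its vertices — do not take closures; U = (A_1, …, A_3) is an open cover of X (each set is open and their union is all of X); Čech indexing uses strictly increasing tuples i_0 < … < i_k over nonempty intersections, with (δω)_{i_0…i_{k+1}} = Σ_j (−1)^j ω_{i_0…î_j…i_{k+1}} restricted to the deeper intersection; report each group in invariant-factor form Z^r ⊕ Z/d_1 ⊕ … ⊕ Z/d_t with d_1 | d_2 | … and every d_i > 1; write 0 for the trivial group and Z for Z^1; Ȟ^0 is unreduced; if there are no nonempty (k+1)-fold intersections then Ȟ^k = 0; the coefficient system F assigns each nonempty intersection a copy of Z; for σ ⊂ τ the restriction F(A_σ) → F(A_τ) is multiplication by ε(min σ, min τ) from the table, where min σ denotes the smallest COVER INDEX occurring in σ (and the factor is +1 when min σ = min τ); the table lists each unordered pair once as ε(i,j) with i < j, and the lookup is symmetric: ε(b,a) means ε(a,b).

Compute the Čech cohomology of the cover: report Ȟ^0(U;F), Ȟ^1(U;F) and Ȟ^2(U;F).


Ȟ^0 = Z, Ȟ^1 = Z and Ȟ^2 = 0

nerve of the cover:
  A1={{a},{d},{a,d},{c,d},{d,e}} A2={{e},{f},{b,e},{c,e},{d,e},{b,c,e}} A3={{b},{c},{g},{b,c},{b,e},{c,d},{c,e},{b,c,e}}
  A12={{d,e}} A13={{c,d}} A23={{b,e},{c,e},{b,c,e}}
C dims 3,3; δ0: rk 2, SNF 1^2
Ȟ^0 = (3 − 2) − 0 = 1, so Ȟ^0 ≅ Z
Ȟ^1 = (3 − 0) − 2 = 1, so Ȟ^1 ≅ Z
Ȟ^2 = (0 − 0) − 0 = 0, so Ȟ^2 ≅ 0


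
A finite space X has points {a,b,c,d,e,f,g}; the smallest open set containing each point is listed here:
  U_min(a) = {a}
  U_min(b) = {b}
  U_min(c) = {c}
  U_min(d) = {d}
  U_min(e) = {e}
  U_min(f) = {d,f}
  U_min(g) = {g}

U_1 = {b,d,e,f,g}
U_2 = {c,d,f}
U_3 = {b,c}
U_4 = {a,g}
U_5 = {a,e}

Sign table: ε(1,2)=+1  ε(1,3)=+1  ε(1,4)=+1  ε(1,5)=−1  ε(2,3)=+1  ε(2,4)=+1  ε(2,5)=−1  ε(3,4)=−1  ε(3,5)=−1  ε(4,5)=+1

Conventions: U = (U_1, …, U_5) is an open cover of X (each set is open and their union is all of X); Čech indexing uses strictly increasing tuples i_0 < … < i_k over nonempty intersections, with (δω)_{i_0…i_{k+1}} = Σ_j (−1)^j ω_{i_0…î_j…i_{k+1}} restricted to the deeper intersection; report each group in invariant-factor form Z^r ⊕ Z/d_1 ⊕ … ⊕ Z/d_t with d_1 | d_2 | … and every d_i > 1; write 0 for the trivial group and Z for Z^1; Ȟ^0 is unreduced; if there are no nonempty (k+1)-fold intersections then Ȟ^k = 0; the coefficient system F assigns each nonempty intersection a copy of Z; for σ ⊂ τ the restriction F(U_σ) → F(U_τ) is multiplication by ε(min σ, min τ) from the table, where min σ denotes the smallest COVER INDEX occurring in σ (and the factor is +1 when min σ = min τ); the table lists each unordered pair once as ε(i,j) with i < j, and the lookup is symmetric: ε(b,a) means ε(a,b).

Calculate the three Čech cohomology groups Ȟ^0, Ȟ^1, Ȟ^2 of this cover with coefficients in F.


Ȟ^0 ≅ 0, Ȟ^1 ≅ Z ⊕ Z/2, Ȟ^2 ≅ 0

nerve simplices:
  U12={d,f} U13={b} U14={g} U15={e} U23={c} U45={a}
C dims 5,6; δ0: rk 5, SNF 1^4·2
degree 0: 5−5−0 = 0 → Ȟ^0 ≅ 0
degree 1: 6−0−5 = 1 plus torsion [2] → Ȟ^1 ≅ Z ⊕ Z/2
degree 2: 0−0−0 = 0 → Ȟ^2 ≅ 0


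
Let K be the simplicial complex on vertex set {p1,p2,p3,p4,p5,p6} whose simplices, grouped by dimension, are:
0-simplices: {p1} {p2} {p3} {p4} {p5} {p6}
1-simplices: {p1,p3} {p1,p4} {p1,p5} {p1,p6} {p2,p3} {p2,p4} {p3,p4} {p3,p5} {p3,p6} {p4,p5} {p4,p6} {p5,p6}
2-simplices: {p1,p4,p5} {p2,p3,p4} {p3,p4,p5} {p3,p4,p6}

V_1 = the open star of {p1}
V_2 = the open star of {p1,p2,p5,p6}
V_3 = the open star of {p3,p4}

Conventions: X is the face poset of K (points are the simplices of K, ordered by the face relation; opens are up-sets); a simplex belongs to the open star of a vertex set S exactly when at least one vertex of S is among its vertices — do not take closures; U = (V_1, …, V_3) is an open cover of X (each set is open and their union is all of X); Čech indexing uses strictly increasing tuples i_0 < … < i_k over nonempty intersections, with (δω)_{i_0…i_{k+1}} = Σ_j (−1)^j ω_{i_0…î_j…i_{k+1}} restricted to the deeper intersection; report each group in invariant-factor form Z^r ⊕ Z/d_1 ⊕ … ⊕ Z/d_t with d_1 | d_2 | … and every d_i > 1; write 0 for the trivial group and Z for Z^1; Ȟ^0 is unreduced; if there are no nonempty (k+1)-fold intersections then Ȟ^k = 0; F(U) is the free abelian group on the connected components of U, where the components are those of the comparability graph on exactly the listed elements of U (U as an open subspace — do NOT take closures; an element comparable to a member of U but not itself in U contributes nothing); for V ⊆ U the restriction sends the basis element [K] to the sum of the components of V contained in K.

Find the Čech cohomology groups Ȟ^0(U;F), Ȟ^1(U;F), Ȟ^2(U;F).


Ȟ^0(U;F) ≅ Z; Ȟ^1(U;F) ≅ Z^2; Ȟ^2(U;F) ≅ 0

nonempty overlaps:
  V1={{p1},{p1,p3},{p1,p4},{p1,p5},{p1,p6},{p1,p4,p5}} V2={{p1},{p2},{p5},{p6},{p1,p3},{p1,p4},{p1,p5},{p1,p6},{p2,p3},{p2,p4},{p3,p5},{p3,p6},{p4,p5},{p4,p6},{p5,p6},{p1,p4,p5},{p2,p3,p4},{p3,p4,p5},{p3,p4,p6}} V3={{p3},{p4},{p1,p3},{p1,p4},{p2,p3},{p2,p4},{p3,p4},{p3,p5},{p3,p6},{p4,p5},{p4,p6},{p1,p4,p5},{p2,p3,p4},{p3,p4,p5},{p3,p4,p6}}
  V12={{p1},{p1,p3},{p1,p4},{p1,p5},{p1,p6},{p1,p4,p5}} V13={{p1,p3},{p1,p4},{p1,p4,p5}} V23={{p1,p3},{p1,p4},{p2,p3},{p2,p4},{p3,p5},{p3,p6},{p4,p5},{p4,p6},{p1,p4,p5},{p2,p3,p4},{p3,p4,p5},{p3,p4,p6}}
  V123={{p1,p3},{p1,p4},{p1,p4,p5}}
components per intersection:
  V1: {{p1},{p1,p3},{p1,p4},{p1,p5},{p1,p6},{p1,p4,p5}}
  V2: {{p1},{p5},{p6},{p1,p3},{p1,p4},{p1,p5},{p1,p6},{p3,p5},{p3,p6},{p4,p5},{p4,p6},{p5,p6},{p1,p4,p5},{p3,p4,p5},{p3,p4,p6}} {{p2},{p2,p3},{p2,p4},{p2,p3,p4}}
  V3: {{p3},{p4},{p1,p3},{p1,p4},{p2,p3},{p2,p4},{p3,p4},{p3,p5},{p3,p6},{p4,p5},{p4,p6},{p1,p4,p5},{p2,p3,p4},{p3,p4,p5},{p3,p4,p6}}
  V12: {{p1},{p1,p3},{p1,p4},{p1,p5},{p1,p6},{p1,p4,p5}}
  V13: {{p1,p3}} {{p1,p4},{p1,p4,p5}}
  V23: {{p1,p3}} {{p1,p4},{p3,p5},{p4,p5},{p1,p4,p5},{p3,p4,p5}} {{p2,p3},{p2,p4},{p2,p3,p4}} {{p3,p6},{p4,p6},{p3,p4,p6}}
  V123: {{p1,p3}} {{p1,p4},{p1,p4,p5}}
C dims 4,7,2; δ0: rk 3, SNF 1^3; δ1: rk 2, SNF 1^2
degree 0: 4−3−0 = 1 → Ȟ^0 ≅ Z
degree 1: 7−2−3 = 2 → Ȟ^1 ≅ Z^2
degree 2: 2−0−2 = 0 → Ȟ^2 ≅ 0


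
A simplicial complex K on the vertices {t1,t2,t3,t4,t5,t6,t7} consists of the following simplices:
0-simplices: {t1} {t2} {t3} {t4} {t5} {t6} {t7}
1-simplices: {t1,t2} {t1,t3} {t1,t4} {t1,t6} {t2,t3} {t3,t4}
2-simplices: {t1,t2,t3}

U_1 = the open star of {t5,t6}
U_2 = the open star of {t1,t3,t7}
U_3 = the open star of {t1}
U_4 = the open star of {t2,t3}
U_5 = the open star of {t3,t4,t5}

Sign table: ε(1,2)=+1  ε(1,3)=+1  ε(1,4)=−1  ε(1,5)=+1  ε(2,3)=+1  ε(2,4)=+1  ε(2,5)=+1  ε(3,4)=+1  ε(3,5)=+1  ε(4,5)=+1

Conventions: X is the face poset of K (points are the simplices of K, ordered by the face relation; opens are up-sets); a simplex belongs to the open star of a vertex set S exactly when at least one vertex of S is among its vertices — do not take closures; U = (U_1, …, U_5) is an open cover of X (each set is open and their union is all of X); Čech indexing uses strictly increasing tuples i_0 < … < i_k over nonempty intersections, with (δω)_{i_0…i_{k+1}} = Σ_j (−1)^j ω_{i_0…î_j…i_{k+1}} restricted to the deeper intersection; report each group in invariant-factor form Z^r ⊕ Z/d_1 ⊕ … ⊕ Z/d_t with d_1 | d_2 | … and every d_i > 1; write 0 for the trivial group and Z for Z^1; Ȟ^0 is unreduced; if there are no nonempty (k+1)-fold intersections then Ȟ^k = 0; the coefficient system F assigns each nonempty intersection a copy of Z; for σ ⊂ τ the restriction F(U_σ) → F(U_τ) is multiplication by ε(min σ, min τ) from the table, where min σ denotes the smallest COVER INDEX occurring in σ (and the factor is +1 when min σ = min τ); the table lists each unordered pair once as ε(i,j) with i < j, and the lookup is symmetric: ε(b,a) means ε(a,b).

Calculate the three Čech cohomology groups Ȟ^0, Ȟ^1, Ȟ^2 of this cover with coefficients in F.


Ȟ^0 ≅ Z, Ȟ^1 ≅ Z, Ȟ^2 ≅ 0

nonempty overlaps:
  U1={{t5},{t6},{t1,t6}} U2={{t1},{t3},{t7},{t1,t2},{t1,t3},{t1,t4},{t1,t6},{t2,t3},{t3,t4},{t1,t2,t3}} U3={{t1},{t1,t2},{t1,t3},{t1,t4},{t1,t6},{t1,t2,t3}} U4={{t2},{t3},{t1,t2},{t1,t3},{t2,t3},{t3,t4},{t1,t2,t3}} U5={{t3},{t4},{t5},{t1,t3},{t1,t4},{t2,t3},{t3,t4},{t1,t2,t3}}
  U12={{t1,t6}} U13={{t1,t6}} U15={{t5}} U23={{t1},{t1,t2},{t1,t3},{t1,t4},{t1,t6},{t1,t2,t3}} U24={{t3},{t1,t2},{t1,t3},{t2,t3},{t3,t4},{t1,t2,t3}} U25={{t3},{t1,t3},{t1,t4},{t2,t3},{t3,t4},{t1,t2,t3}} U34={{t1,t2},{t1,t3},{t1,t2,t3}} U35={{t1,t3},{t1,t4},{t1,t2,t3}} U45={{t3},{t1,t3},{t2,t3},{t3,t4},{t1,t2,t3}}
  U123={{t1,t6}} U234={{t1,t2},{t1,t3},{t1,t2,t3}} U235={{t1,t3},{t1,t4},{t1,t2,t3}} U245={{t3},{t1,t3},{t2,t3},{t3,t4},{t1,t2,t3}} U345={{t1,t3},{t1,t2,t3}}
  U2345={{t1,t3},{t1,t2,t3}}
C dims 5,9,5,1; δ0: rk 4, SNF 1^4; δ1: rk 4, SNF 1^4; δ2: rk 1, SNF 1^1
degree 0: 5−4−0 = 1 → Ȟ^0 ≅ Z
degree 1: 9−4−4 = 1 → Ȟ^1 ≅ Z
degree 2: 5−1−4 = 0 → Ȟ^2 ≅ 0


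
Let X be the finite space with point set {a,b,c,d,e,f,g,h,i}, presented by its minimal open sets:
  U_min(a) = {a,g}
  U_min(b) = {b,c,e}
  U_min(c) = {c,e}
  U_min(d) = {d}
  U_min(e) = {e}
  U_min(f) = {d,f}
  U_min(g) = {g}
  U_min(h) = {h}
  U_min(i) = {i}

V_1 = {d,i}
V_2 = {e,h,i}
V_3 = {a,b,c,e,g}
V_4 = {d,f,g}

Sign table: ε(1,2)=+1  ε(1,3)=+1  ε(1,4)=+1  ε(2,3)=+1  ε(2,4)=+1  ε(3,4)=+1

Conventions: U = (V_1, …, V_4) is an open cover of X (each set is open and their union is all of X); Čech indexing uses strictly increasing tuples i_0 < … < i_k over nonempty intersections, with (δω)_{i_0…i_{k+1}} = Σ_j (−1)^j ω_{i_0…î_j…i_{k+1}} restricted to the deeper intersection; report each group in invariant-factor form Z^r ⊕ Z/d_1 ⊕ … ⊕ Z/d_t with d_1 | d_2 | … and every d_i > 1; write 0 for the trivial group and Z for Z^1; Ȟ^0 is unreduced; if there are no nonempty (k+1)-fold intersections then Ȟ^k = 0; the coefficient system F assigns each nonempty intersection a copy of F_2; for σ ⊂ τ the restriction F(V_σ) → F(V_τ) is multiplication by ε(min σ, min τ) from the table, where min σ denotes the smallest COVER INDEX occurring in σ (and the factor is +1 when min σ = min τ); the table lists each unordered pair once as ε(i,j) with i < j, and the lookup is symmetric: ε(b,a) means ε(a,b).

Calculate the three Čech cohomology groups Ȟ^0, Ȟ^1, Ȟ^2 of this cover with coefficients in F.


Ȟ^0(U;F) ≅ Z/2,  Ȟ^1(U;F) ≅ Z/2,  Ȟ^2(U;F) ≅ 0

intersection data:
  V12={i} V14={d} V23={e} V34={g}
C dims 4,4; δ0: rk_F2 3
Ȟ^0 = (4 − 3) − 0 = 1, so Ȟ^0 ≅ Z/2
Ȟ^1 = (4 − 0) − 3 = 1, so Ȟ^1 ≅ Z/2
Ȟ^2 = (0 − 0) − 0 = 0, so Ȟ^2 ≅ 0


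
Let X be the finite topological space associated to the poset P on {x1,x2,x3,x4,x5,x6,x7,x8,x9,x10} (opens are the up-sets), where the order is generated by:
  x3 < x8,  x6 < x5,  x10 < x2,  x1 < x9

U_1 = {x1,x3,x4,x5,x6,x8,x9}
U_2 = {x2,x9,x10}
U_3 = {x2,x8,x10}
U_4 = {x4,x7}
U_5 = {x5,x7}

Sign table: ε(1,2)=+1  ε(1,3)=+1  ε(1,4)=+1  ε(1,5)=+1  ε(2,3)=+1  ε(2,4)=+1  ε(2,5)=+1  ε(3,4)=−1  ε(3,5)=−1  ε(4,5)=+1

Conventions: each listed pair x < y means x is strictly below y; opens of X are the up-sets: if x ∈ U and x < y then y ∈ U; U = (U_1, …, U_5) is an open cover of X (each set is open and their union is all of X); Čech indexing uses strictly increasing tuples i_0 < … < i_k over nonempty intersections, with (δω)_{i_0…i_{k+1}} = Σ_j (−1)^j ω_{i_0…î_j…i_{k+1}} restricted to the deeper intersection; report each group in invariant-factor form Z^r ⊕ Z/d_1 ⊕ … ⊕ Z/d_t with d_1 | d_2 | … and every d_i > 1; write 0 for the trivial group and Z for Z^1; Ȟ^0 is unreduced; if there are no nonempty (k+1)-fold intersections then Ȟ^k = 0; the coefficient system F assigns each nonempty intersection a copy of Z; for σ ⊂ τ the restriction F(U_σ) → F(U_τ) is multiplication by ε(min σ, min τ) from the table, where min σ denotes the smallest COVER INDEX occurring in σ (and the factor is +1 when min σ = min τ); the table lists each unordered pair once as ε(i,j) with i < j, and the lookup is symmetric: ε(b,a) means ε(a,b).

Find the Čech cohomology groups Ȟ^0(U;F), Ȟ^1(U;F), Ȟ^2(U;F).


Ȟ^0 ≅ Z, Ȟ^1 ≅ Z^2 and Ȟ^2 ≅ 0

nonempty intersections:
  U12={x9} U13={x8} U14={x4} U15={x5} U23={x2,x10} U45={x7}
C dims 5,6; δ0: rk 4, SNF 1^4
Ȟ^0: (5−4)−0=1 ⇒ Z
Ȟ^1: (6−0)−4=2 ⇒ Z^2
Ȟ^2: (0−0)−0=0 ⇒ 0


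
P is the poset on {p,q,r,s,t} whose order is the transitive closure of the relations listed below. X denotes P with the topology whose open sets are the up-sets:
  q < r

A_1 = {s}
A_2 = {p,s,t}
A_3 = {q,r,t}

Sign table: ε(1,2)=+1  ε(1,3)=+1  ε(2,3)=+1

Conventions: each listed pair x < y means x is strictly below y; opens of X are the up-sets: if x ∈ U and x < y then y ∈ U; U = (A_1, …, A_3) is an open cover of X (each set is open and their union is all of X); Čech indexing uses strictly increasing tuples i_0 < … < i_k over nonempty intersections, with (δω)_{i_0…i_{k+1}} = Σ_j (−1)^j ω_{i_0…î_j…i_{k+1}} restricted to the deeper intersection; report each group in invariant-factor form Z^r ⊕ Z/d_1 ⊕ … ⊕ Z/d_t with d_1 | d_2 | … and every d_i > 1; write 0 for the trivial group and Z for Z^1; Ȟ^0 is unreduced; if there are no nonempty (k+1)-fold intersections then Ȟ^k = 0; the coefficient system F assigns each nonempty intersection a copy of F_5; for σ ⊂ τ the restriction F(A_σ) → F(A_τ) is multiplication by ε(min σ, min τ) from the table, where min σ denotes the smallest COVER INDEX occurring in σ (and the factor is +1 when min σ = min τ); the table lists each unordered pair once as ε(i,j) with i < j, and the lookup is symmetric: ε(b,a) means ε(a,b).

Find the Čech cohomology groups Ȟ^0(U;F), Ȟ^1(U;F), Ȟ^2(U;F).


intersection data:
  A12={s} A23={t}
C dims 3,2; δ0: rk_F5 2
Ȟ^0 = (3 − 2) − 0 = 1, so Ȟ^0 ≅ Z/5
Ȟ^1 = (2 − 0) − 2 = 0, so Ȟ^1 ≅ 0
Ȟ^2 = (0 − 0) − 0 = 0, so Ȟ^2 ≅ 0

Ȟ^0 ≅ Z/5,  Ȟ^1 ≅ 0,  Ȟ^2 ≅ 0


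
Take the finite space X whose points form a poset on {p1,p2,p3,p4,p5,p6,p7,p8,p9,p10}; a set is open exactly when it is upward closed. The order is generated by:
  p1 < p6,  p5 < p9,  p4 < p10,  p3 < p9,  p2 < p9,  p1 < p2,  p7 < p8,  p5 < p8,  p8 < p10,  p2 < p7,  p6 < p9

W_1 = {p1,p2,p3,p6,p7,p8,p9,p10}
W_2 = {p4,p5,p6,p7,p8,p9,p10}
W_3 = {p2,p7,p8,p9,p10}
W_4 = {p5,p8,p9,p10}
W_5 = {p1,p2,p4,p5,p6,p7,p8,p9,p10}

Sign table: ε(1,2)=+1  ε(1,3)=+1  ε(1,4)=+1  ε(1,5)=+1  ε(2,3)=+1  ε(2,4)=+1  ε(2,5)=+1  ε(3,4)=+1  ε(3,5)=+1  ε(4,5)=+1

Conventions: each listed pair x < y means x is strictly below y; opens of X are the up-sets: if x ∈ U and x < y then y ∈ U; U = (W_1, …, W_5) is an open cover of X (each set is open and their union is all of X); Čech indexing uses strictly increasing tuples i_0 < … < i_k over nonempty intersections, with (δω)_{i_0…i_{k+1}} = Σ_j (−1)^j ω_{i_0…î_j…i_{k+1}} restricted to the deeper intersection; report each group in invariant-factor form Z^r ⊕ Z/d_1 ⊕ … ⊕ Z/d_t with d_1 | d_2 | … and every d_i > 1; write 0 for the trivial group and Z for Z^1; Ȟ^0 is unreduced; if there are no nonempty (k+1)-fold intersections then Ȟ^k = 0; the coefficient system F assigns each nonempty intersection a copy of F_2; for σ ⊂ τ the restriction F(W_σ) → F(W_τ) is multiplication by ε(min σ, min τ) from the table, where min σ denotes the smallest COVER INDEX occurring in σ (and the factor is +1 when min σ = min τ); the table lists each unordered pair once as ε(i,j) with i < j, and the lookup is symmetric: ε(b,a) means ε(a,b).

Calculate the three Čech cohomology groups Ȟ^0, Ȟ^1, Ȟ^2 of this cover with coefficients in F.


Ȟ^0(U;F) ≅ Z/2, Ȟ^1(U;F) ≅ 0, Ȟ^2(U;F) ≅ 0

nonempty intersections:
  W12={p6,p7,p8,p9,p10} W13={p2,p7,p8,p9,p10} W14={p8,p9,p10} W15={p1,p2,p6,p7,p8,p9,p10} W23={p7,p8,p9,p10} W24={p5,p8,p9,p10} W25={p4,p5,p6,p7,p8,p9,p10} W34={p8,p9,p10} W35={p2,p7,p8,p9,p10} W45={p5,p8,p9,p10}
  W123={p7,p8,p9,p10} W124={p8,p9,p10} W125={p6,p7,p8,p9,p10} W134={p8,p9,p10} W135={p2,p7,p8,p9,p10} W145={p8,p9,p10} W234={p8,p9,p10} W235={p7,p8,p9,p10} W245={p5,p8,p9,p10} W345={p8,p9,p10}
  W1234={p8,p9,p10} W1235={p7,p8,p9,p10} W1245={p8,p9,p10} W1345={p8,p9,p10} W2345={p8,p9,p10}
  W12345={p8,p9,p10}
C dims 5,10,10,5; δ0: rk_F2 4; δ1: rk_F2 6; δ2: rk_F2 4
Ȟ^0: (5−4)−0=1 ⇒ Z/2
Ȟ^1: (10−6)−4=0 ⇒ 0
Ȟ^2: (10−4)−6=0 ⇒ 0


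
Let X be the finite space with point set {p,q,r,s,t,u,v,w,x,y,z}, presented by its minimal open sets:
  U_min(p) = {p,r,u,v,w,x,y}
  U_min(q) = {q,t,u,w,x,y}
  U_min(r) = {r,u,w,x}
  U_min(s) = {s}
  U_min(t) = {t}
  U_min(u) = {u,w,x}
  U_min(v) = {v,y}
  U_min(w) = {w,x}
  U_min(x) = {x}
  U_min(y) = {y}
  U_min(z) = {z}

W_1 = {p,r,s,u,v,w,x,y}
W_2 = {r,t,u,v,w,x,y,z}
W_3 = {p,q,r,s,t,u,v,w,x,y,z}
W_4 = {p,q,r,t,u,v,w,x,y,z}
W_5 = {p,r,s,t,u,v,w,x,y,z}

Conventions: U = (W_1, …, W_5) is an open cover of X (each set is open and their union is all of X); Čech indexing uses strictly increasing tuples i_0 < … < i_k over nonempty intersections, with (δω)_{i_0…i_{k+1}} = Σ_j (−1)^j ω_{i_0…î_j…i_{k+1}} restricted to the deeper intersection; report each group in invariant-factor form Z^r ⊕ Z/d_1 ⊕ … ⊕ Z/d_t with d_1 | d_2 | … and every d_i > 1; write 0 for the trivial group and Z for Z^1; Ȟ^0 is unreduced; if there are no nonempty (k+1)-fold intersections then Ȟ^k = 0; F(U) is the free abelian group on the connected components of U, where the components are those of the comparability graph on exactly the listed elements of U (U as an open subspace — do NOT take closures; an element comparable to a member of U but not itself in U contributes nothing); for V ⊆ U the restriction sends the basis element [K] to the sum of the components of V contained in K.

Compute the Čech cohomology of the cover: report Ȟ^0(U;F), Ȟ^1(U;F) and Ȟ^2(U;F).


Ȟ^0(U;F) ≅ Z^3,  Ȟ^1(U;F) ≅ 0,  Ȟ^2(U;F) ≅ 0

nonempty overlaps:
  W12={r,u,v,w,x,y} W13={p,r,s,u,v,w,x,y} W14={p,r,u,v,w,x,y} W15={p,r,s,u,v,w,x,y} W23={r,t,u,v,w,x,y,z} W24={r,t,u,v,w,x,y,z} W25={r,t,u,v,w,x,y,z} W34={p,q,r,t,u,v,w,x,y,z} W35={p,r,s,t,u,v,w,x,y,z} W45={p,r,t,u,v,w,x,y,z}
  W123={r,u,v,w,x,y} W124={r,u,v,w,x,y} W125={r,u,v,w,x,y} W134={p,r,u,v,w,x,y} W135={p,r,s,u,v,w,x,y} W145={p,r,u,v,w,x,y} W234={r,t,u,v,w,x,y,z} W235={r,t,u,v,w,x,y,z} W245={r,t,u,v,w,x,y,z} W345={p,r,t,u,v,w,x,y,z}
  W1234={r,u,v,w,x,y} W1235={r,u,v,w,x,y} W1245={r,u,v,w,x,y} W1345={p,r,u,v,w,x,y} W2345={r,t,u,v,w,x,y,z}
  W12345={r,u,v,w,x,y}
components per intersection:
  W1: {p,r,u,v,w,x,y} {s}
  W2: {r,u,w,x} {t} {v,y} {z}
  W3: {p,q,r,t,u,v,w,x,y} {s} {z}
  W4: {p,q,r,t,u,v,w,x,y} {z}
  W5: {p,r,u,v,w,x,y} {s} {t} {z}
  W12: {r,u,w,x} {v,y}
  W13: {p,r,u,v,w,x,y} {s}
  W14: {p,r,u,v,w,x,y}
  W15: {p,r,u,v,w,x,y} {s}
  W23: {r,u,w,x} {t} {v,y} {z}
  W24: {r,u,w,x} {t} {v,y} {z}
  W25: {r,u,w,x} {t} {v,y} {z}
  W34: {p,q,r,t,u,v,w,x,y} {z}
  W35: {p,r,u,v,w,x,y} {s} {t} {z}
  W45: {p,r,u,v,w,x,y} {t} {z}
  W123: {r,u,w,x} {v,y}
  W124: {r,u,w,x} {v,y}
  W125: {r,u,w,x} {v,y}
  W134: {p,r,u,v,w,x,y}
  W135: {p,r,u,v,w,x,y} {s}
  W145: {p,r,u,v,w,x,y}
  W234: {r,u,w,x} {t} {v,y} {z}
  W235: {r,u,w,x} {t} {v,y} {z}
  W245: {r,u,w,x} {t} {v,y} {z}
  W345: {p,r,u,v,w,x,y} {t} {z}
  W1234: {r,u,w,x} {v,y}
  W1235: {r,u,w,x} {v,y}
  W1245: {r,u,w,x} {v,y}
  W1345: {p,r,u,v,w,x,y}
  W2345: {r,u,w,x} {t} {v,y} {z}
  W12345: {r,u,w,x} {v,y}
C dims 15,28,25,11; δ0: rk 12, SNF 1^12; δ1: rk 16, SNF 1^16; δ2: rk 9, SNF 1^9
degree 0: 15−12−0 = 3 → Ȟ^0 ≅ Z^3
degree 1: 28−16−12 = 0 → Ȟ^1 ≅ 0
degree 2: 25−9−16 = 0 → Ȟ^2 ≅ 0


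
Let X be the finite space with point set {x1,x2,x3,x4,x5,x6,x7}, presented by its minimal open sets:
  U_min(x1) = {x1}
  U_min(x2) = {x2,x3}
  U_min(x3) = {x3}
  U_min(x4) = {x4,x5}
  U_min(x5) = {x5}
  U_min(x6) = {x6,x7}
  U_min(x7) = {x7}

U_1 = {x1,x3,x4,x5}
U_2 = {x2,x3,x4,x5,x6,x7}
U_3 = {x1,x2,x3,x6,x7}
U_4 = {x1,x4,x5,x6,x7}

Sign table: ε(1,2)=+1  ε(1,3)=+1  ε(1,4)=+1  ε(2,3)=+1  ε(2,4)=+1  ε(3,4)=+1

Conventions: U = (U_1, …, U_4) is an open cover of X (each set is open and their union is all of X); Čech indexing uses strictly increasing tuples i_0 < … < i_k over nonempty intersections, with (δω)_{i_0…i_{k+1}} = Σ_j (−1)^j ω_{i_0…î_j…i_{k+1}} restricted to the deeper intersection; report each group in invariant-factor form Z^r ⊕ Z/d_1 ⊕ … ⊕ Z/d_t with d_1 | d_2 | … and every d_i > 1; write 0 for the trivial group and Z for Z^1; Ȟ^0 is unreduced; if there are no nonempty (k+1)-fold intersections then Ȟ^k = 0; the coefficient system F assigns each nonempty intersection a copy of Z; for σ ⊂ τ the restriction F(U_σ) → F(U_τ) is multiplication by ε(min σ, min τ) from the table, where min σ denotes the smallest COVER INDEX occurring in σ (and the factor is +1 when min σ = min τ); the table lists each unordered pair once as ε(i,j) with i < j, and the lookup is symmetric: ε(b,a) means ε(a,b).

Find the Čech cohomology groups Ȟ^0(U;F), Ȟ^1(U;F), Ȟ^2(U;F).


nonempty intersections:
  U12={x3,x4,x5} U13={x1,x3} U14={x1,x4,x5} U23={x2,x3,x6,x7} U24={x4,x5,x6,x7} U34={x1,x6,x7}
  U123={x3} U124={x4,x5} U134={x1} U234={x6,x7}
C dims 4,6,4; δ0: rk 3, SNF 1^3; δ1: rk 3, SNF 1^3
Ȟ^0: (4−3)−0=1 ⇒ Z
Ȟ^1: (6−3)−3=0 ⇒ 0
Ȟ^2: (4−0)−3=1 ⇒ Z

Ȟ^0 ≅ Z; Ȟ^1 ≅ 0; Ȟ^2 ≅ Z


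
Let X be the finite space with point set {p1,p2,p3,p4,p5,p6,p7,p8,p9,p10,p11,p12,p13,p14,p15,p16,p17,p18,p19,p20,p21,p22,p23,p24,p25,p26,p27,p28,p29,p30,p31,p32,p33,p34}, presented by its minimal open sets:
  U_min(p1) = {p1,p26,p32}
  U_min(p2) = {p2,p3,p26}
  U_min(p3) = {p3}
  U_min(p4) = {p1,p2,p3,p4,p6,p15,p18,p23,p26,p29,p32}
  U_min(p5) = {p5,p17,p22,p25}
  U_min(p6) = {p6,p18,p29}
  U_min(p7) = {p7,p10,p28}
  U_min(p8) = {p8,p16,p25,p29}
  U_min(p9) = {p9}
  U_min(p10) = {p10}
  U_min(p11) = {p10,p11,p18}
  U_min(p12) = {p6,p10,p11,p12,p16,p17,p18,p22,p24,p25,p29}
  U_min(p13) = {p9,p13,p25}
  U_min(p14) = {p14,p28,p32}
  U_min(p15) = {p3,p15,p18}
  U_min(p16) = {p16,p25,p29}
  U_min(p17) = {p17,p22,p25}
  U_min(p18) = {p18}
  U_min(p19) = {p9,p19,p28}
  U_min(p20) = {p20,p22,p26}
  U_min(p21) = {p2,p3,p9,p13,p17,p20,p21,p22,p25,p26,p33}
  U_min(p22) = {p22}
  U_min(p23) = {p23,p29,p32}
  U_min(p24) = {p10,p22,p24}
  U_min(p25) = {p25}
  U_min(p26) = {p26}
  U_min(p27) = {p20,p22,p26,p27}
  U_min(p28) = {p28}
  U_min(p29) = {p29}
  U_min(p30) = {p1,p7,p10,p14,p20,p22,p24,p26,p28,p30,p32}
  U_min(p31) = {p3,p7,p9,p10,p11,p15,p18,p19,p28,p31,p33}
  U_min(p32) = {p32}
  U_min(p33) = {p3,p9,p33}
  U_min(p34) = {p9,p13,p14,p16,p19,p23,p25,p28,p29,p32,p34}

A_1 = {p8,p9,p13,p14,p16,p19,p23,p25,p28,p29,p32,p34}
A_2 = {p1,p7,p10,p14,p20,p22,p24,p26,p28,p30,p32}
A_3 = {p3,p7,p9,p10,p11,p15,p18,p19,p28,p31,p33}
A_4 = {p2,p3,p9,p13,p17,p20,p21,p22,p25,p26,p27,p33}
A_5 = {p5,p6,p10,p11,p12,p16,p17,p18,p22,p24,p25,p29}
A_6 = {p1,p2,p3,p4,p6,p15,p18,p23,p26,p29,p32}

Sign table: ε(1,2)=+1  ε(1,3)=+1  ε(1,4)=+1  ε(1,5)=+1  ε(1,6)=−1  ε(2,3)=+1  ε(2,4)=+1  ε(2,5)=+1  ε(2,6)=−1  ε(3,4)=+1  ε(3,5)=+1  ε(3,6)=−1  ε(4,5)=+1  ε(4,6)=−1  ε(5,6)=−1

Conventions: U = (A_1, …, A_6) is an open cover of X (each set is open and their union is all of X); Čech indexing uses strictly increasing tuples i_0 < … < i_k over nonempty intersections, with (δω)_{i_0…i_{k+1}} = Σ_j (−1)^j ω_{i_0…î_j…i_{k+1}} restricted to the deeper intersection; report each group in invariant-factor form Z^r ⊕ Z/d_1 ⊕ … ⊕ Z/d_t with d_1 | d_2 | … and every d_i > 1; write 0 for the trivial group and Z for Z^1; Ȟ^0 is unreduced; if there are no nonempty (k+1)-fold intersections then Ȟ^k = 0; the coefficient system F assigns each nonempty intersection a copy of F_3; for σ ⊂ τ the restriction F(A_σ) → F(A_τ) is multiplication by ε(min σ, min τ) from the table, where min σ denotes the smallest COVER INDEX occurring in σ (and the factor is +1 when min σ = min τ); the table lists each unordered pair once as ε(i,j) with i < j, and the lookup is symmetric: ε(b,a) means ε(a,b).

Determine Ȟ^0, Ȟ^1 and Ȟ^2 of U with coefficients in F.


nerve simplices:
  A12={p14,p28,p32} A13={p9,p19,p28} A14={p9,p13,p25} A15={p16,p25,p29} A16={p23,p29,p32} A23={p7,p10,p28} A24={p20,p22,p26} A25={p10,p22,p24} A26={p1,p26,p32} A34={p3,p9,p33} A35={p10,p11,p18} A36={p3,p15,p18} A45={p17,p22,p25} A46={p2,p3,p26} A56={p6,p18,p29}
  A123={p28} A126={p32} A134={p9} A145={p25} A156={p29} A235={p10} A245={p22} A246={p26} A346={p3} A356={p18}
C dims 6,15,10; δ0: rk_F3 5; δ1: rk_F3 10
degree 0: 6−5−0 = 1 → Ȟ^0 ≅ Z/3
degree 1: 15−10−5 = 0 → Ȟ^1 ≅ 0
degree 2: 10−0−10 = 0 → Ȟ^2 ≅ 0

Ȟ^0 ≅ Z/3, Ȟ^1 ≅ 0, Ȟ^2 ≅ 0


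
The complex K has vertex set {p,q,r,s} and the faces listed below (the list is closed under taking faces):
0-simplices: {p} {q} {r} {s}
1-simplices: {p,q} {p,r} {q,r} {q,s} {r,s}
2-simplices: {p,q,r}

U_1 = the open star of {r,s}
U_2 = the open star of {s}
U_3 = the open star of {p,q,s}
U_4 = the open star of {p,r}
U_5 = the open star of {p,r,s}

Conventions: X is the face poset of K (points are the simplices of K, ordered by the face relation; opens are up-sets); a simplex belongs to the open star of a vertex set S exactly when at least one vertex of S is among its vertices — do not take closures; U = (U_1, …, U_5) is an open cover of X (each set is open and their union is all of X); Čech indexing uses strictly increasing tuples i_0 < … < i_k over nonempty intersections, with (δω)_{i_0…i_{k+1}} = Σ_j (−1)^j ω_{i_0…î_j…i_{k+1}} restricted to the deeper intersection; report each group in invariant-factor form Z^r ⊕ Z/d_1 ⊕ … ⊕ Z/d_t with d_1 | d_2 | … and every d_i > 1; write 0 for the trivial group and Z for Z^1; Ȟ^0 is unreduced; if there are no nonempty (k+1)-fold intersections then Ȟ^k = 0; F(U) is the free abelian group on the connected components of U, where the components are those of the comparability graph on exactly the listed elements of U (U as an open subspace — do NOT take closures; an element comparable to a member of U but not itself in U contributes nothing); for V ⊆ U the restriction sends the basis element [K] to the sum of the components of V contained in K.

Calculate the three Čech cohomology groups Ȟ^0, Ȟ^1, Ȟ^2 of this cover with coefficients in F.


Ȟ^0 = Z,  Ȟ^1 = Z,  Ȟ^2 = 0

nonempty intersections:
  U1={{r},{s},{p,r},{q,r},{q,s},{r,s},{p,q,r}} U2={{s},{q,s},{r,s}} U3={{p},{q},{s},{p,q},{p,r},{q,r},{q,s},{r,s},{p,q,r}} U4={{p},{r},{p,q},{p,r},{q,r},{r,s},{p,q,r}} U5={{p},{r},{s},{p,q},{p,r},{q,r},{q,s},{r,s},{p,q,r}}
  U12={{s},{q,s},{r,s}} U13={{s},{p,r},{q,r},{q,s},{r,s},{p,q,r}} U14={{r},{p,r},{q,r},{r,s},{p,q,r}} U15={{r},{s},{p,r},{q,r},{q,s},{r,s},{p,q,r}} U23={{s},{q,s},{r,s}} U24={{r,s}} U25={{s},{q,s},{r,s}} U34={{p},{p,q},{p,r},{q,r},{r,s},{p,q,r}} U35={{p},{s},{p,q},{p,r},{q,r},{q,s},{r,s},{p,q,r}} U45={{p},{r},{p,q},{p,r},{q,r},{r,s},{p,q,r}}
  U123={{s},{q,s},{r,s}} U124={{r,s}} U125={{s},{q,s},{r,s}} U134={{p,r},{q,r},{r,s},{p,q,r}} U135={{s},{p,r},{q,r},{q,s},{r,s},{p,q,r}} U145={{r},{p,r},{q,r},{r,s},{p,q,r}} U234={{r,s}} U235={{s},{q,s},{r,s}} U245={{r,s}} U345={{p},{p,q},{p,r},{q,r},{r,s},{p,q,r}}
  U1234={{r,s}} U1235={{s},{q,s},{r,s}} U1245={{r,s}} U1345={{p,r},{q,r},{r,s},{p,q,r}} U2345={{r,s}}
  U12345={{r,s}}
components per intersection:
  U1: {{r},{s},{p,r},{q,r},{q,s},{r,s},{p,q,r}}
  U2: {{s},{q,s},{r,s}}
  U3: {{p},{q},{s},{p,q},{p,r},{q,r},{q,s},{r,s},{p,q,r}}
  U4: {{p},{r},{p,q},{p,r},{q,r},{r,s},{p,q,r}}
  U5: {{p},{r},{s},{p,q},{p,r},{q,r},{q,s},{r,s},{p,q,r}}
  U12: {{s},{q,s},{r,s}}
  U13: {{s},{q,s},{r,s}} {{p,r},{q,r},{p,q,r}}
  U14: {{r},{p,r},{q,r},{r,s},{p,q,r}}
  U15: {{r},{s},{p,r},{q,r},{q,s},{r,s},{p,q,r}}
  U23: {{s},{q,s},{r,s}}
  U24: {{r,s}}
  U25: {{s},{q,s},{r,s}}
  U34: {{p},{p,q},{p,r},{q,r},{p,q,r}} {{r,s}}
  U35: {{p},{p,q},{p,r},{q,r},{p,q,r}} {{s},{q,s},{r,s}}
  U45: {{p},{r},{p,q},{p,r},{q,r},{r,s},{p,q,r}}
  U123: {{s},{q,s},{r,s}}
  U124: {{r,s}}
  U125: {{s},{q,s},{r,s}}
  U134: {{p,r},{q,r},{p,q,r}} {{r,s}}
  U135: {{s},{q,s},{r,s}} {{p,r},{q,r},{p,q,r}}
  U145: {{r},{p,r},{q,r},{r,s},{p,q,r}}
  U234: {{r,s}}
  U235: {{s},{q,s},{r,s}}
  U245: {{r,s}}
  U345: {{p},{p,q},{p,r},{q,r},{p,q,r}} {{r,s}}
  U1234: {{r,s}}
  U1235: {{s},{q,s},{r,s}}
  U1245: {{r,s}}
  U1345: {{p,r},{q,r},{p,q,r}} {{r,s}}
  U2345: {{r,s}}
  U12345: {{r,s}}
C dims 5,13,13,6; δ0: rk 4, SNF 1^4; δ1: rk 8, SNF 1^8; δ2: rk 5, SNF 1^5
Ȟ^0: (5−4)−0=1 ⇒ Z
Ȟ^1: (13−8)−4=1 ⇒ Z
Ȟ^2: (13−5)−8=0 ⇒ 0
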